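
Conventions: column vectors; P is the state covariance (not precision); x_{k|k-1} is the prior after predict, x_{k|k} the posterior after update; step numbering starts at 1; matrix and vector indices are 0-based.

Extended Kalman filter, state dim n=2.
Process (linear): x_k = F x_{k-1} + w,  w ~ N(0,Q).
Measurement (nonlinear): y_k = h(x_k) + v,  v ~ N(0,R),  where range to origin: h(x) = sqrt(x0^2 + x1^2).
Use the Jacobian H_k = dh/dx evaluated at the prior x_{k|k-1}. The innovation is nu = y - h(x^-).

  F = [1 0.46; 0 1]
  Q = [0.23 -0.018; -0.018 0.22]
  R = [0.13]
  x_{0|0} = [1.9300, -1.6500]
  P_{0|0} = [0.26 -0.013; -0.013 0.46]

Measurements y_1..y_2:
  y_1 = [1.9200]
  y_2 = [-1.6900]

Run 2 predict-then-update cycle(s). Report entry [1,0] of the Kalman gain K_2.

step 1: x^-=[1.1710, -1.6500]  P^-=[0.5754 0.1806; 0.1806 0.6800]  H_jac=[0.5788 -0.8155]  S=[0.6045]  K=[0.3072; -0.7445]  nu=[-0.1033]  x^+=[1.1393, -1.5731]  P^+=[0.5183 0.3189; 0.3189 0.3450]
step 2: x^-=[0.4156, -1.5731]  P^-=[1.1147 0.4596; 0.4596 0.5650]  H_jac=[0.2554 -0.9668]  S=[0.5038]  K=[-0.3167; -0.8511]  nu=[-3.3171]  x^+=[1.4661, 1.2502]  P^+=[1.0641 0.3237; 0.3237 0.2000]

K[1,0] = -0.8511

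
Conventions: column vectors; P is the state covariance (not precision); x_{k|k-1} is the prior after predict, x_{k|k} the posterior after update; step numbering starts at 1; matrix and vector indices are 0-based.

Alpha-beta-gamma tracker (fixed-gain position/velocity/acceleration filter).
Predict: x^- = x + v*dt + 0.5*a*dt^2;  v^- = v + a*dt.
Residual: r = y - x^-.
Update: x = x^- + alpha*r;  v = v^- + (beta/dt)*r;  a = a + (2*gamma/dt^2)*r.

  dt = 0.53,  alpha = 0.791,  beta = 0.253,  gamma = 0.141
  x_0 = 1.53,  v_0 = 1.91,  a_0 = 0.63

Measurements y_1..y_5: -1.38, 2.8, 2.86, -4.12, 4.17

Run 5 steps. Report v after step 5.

step 1: x_pred=2.6308  r=-4.0108  x^+=-0.5417  v^+=0.3293  a^+=-3.3965
step 2: x_pred=-0.8442  r=3.6442  x^+=2.0384  v^+=0.2688  a^+=0.2620
step 3: x_pred=2.2176  r=0.6424  x^+=2.7257  v^+=0.7143  a^+=0.9069
step 4: x_pred=3.2317  r=-7.3517  x^+=-2.5835  v^+=-2.3144  a^+=-6.4736
step 5: x_pred=-4.7193  r=8.8893  x^+=2.3121  v^+=-1.5020  a^+=2.4506

v_post = -1.5020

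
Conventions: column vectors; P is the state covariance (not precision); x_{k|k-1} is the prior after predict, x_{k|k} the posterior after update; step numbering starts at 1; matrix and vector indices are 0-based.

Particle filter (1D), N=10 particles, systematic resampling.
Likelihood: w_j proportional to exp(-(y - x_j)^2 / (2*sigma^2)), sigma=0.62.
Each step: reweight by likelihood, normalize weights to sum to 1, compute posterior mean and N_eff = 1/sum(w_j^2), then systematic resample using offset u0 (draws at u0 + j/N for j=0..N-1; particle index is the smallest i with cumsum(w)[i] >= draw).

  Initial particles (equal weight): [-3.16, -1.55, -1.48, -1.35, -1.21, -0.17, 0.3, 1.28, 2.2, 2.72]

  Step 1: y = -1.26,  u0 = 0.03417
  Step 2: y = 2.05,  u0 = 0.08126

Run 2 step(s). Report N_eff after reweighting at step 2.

N_eff = 4.9081

step 1: w=[0.0022, 0.2194, 0.2298, 0.2421, 0.2439, 0.0522, 0.0103, 0.0001, 0.0000, 0.0000]  mean=-1.3149  Neff=4.5069  idx=[1, 1, 2, 2, 2, 3, 3, 4, 4, 4]
step 2: w=[0.0121, 0.0121, 0.0232, 0.0232, 0.0232, 0.0750, 0.0750, 0.2521, 0.2521, 0.2521]  mean=-1.2580  Neff=4.9081  idx=[4, 6, 7, 7, 7, 8, 8, 9, 9, 9]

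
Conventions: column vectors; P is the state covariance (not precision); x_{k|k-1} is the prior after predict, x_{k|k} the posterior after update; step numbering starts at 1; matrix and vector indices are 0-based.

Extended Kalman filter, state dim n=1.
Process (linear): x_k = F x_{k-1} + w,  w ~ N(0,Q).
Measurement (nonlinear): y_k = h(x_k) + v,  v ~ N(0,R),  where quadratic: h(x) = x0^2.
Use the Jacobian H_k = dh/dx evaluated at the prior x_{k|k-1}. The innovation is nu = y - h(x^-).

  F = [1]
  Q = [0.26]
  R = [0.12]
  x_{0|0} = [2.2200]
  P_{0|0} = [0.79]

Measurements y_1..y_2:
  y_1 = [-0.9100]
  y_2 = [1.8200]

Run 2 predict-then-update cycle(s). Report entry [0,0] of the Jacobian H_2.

H_jac[0,0] = 1.8252

step 1: x^-=[2.2200]  P^-=[1.0500]  H_jac=[4.4400]  S=[20.8193]  K=[0.2239]  nu=[-5.8384]  x^+=[0.9126]  P^+=[0.0061]
step 2: x^-=[0.9126]  P^-=[0.2661]  H_jac=[1.8252]  S=[1.0064]  K=[0.4825]  nu=[0.9871]  x^+=[1.3889]  P^+=[0.0317]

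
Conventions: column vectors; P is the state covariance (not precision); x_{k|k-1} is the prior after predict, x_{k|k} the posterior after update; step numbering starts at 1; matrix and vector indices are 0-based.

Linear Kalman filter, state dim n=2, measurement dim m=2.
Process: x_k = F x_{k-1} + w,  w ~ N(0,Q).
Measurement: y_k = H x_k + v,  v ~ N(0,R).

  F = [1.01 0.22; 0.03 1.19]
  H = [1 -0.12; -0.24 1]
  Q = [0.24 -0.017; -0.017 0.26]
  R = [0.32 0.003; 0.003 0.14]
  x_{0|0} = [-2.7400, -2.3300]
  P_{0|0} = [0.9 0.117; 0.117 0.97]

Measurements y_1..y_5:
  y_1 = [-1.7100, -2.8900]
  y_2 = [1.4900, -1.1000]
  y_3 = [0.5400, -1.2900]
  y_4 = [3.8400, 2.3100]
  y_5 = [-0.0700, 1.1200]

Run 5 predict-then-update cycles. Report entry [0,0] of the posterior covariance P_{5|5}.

P_post[0,0] = 0.1972

step 1: x^-=[-3.2800, -2.8549]  P^-=[1.2570 0.4056; 0.4056 1.6428]  S=[1.5033 -0.0785; -0.0785 1.6605]  K=[0.8090 0.1008; 0.1878 0.9396]  nu=[1.2274, -0.8223]  x^+=[-2.3699, -3.3971]  P^+=[0.2689 0.0811; 0.0811 0.1516]
step 2: x^-=[-3.1409, -4.1136]  P^-=[0.5577 0.1288; 0.1288 0.4807]  S=[0.8537 -0.0560; -0.0560 0.5910]  K=[0.6386 0.0520; 0.1341 0.7738]  nu=[4.1373, 2.2598]  x^+=[-0.3814, -1.8103]  P^+=[0.2117 0.0600; 0.0600 0.1231]
step 3: x^-=[-0.7835, -2.1657]  P^-=[0.4886 0.0942; 0.0942 0.4388]  S=[0.7923 -0.0700; -0.0700 0.5618]  K=[0.6054 0.0344; 0.1192 0.7558]  nu=[1.0636, 0.6877]  x^+=[-0.1159, -1.5192]  P^+=[0.2004 0.0547; 0.0547 0.1193]
step 4: x^-=[-0.4513, -1.8113]  P^-=[0.4745 0.0864; 0.0864 0.4330]  S=[0.7800 -0.0739; -0.0739 0.5589]  K=[0.5979 0.0300; 0.1156 0.7530]  nu=[4.0739, 4.0130]  x^+=[2.1048, 1.6812]  P^+=[0.1978 0.0535; 0.0535 0.1186]
step 5: x^-=[2.4957, 2.0638]  P^-=[0.4713 0.0847; 0.0847 0.4319]  S=[0.7772 -0.0748; -0.0748 0.5585]  K=[0.5961 0.0289; 0.1147 0.7525]  nu=[-2.3181, -0.3448]  x^+=[1.1039, 1.5385]  P^+=[0.1972 0.0532; 0.0532 0.1184]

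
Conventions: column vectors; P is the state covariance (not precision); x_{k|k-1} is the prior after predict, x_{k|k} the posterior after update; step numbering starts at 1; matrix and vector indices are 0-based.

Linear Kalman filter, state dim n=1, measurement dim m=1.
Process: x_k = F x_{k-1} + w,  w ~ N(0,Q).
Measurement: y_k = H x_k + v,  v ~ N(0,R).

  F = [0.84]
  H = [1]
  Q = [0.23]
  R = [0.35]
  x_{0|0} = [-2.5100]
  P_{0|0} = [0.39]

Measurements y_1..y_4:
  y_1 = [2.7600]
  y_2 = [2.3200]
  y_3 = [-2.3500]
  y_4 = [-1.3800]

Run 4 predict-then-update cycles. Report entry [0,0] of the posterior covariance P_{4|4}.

step 1: x^-=[-2.1084]  P^-=[0.5052]  S=[0.8552]  K=[0.5907]  nu=[4.8684]  x^+=[0.7675]  P^+=[0.2068]
step 2: x^-=[0.6447]  P^-=[0.3759]  S=[0.7259]  K=[0.5178]  nu=[1.6753]  x^+=[1.5122]  P^+=[0.1812]
step 3: x^-=[1.2703]  P^-=[0.3579]  S=[0.7079]  K=[0.5056]  nu=[-3.6203]  x^+=[-0.5600]  P^+=[0.1769]
step 4: x^-=[-0.4704]  P^-=[0.3549]  S=[0.7049]  K=[0.5034]  nu=[-0.9096]  x^+=[-0.9283]  P^+=[0.1762]

P_post[0,0] = 0.1762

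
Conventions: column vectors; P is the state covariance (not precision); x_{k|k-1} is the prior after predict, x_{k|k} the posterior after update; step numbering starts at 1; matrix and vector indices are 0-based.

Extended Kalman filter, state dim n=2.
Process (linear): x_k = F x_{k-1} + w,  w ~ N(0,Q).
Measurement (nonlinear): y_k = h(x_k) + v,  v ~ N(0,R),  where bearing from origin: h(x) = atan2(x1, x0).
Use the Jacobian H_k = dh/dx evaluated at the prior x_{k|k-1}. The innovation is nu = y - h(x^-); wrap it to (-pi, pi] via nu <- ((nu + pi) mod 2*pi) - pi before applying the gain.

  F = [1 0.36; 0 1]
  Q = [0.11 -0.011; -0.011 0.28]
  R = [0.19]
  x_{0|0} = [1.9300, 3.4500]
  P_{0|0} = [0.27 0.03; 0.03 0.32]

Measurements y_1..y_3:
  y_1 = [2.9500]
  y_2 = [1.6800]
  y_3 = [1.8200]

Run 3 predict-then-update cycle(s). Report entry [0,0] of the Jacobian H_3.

step 1: x^-=[3.1720, 3.4500]  P^-=[0.4431 0.1342; 0.1342 0.6000]  H_jac=[-0.1571 0.1444]  S=[0.2074]  K=[-0.2422; 0.3162]  nu=[2.1226]  x^+=[2.6580, 4.1212]  P^+=[0.4309 0.1501; 0.1501 0.5793]
step 2: x^-=[4.1416, 4.1212]  P^-=[0.7240 0.3476; 0.3476 0.8593]  H_jac=[-0.1207 0.1213]  S=[0.2030]  K=[-0.2228; 0.3068]  nu=[0.8971]  x^+=[3.9417, 4.3964]  P^+=[0.7140 0.3615; 0.3615 0.8402]
step 3: x^-=[5.5244, 4.3964]  P^-=[1.1931 0.6529; 0.6529 1.1202]  H_jac=[-0.0882 0.1108]  S=[0.2003]  K=[-0.1641; 0.3323]  nu=[1.1478]  x^+=[5.3361, 4.7779]  P^+=[1.1877 0.6639; 0.6639 1.0980]

H_jac[0,0] = -0.0882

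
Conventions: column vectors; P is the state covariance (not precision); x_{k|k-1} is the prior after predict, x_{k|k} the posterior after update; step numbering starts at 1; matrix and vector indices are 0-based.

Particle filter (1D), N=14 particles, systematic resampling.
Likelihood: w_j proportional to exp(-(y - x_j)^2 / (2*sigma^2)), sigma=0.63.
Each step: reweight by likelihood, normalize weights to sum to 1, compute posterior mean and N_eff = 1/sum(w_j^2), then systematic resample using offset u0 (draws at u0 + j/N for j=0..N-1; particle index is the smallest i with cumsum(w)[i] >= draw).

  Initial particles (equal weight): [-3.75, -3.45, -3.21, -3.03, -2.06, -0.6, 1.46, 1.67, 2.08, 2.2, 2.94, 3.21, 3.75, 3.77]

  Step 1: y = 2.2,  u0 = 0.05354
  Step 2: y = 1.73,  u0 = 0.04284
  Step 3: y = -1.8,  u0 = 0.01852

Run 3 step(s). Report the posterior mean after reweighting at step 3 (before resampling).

post_mean = 1.5612

step 1: w=[0.0000, 0.0000, 0.0000, 0.0000, 0.0000, 0.0000, 0.1236, 0.1730, 0.2420, 0.2465, 0.1236, 0.0682, 0.0119, 0.0110]  mean=2.1839  Neff=5.4126  idx=[6, 7, 7, 7, 8, 8, 8, 9, 9, 9, 9, 10, 11, 12]
step 2: w=[0.0938, 0.1024, 0.1024, 0.1024, 0.0881, 0.0881, 0.0881, 0.0778, 0.0778, 0.0778, 0.0778, 0.0163, 0.0065, 0.0006]  mean=1.9557  Neff=11.3541  idx=[0, 1, 1, 2, 3, 3, 4, 5, 6, 7, 8, 9, 10, 10]
step 3: w=[0.5377, 0.0906, 0.0906, 0.0906, 0.0906, 0.0906, 0.0020, 0.0020, 0.0020, 0.0006, 0.0006, 0.0006, 0.0006, 0.0006]  mean=1.5612  Neff=3.0289  idx=[0, 0, 0, 0, 0, 0, 0, 0, 1, 2, 3, 3, 4, 5]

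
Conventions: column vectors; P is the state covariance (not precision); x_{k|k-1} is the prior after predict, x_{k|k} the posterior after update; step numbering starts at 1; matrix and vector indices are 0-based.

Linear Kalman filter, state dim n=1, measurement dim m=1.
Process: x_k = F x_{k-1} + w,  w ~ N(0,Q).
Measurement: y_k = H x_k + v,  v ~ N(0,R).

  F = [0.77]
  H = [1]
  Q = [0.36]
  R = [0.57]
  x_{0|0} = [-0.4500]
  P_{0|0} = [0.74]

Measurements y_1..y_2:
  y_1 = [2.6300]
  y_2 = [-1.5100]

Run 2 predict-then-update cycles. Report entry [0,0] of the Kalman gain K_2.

K[0,0] = 0.4943

step 1: x^-=[-0.3465]  P^-=[0.7987]  S=[1.3687]  K=[0.5836]  nu=[2.9765]  x^+=[1.3905]  P^+=[0.3326]
step 2: x^-=[1.0707]  P^-=[0.5572]  S=[1.1272]  K=[0.4943]  nu=[-2.5807]  x^+=[-0.2050]  P^+=[0.2818]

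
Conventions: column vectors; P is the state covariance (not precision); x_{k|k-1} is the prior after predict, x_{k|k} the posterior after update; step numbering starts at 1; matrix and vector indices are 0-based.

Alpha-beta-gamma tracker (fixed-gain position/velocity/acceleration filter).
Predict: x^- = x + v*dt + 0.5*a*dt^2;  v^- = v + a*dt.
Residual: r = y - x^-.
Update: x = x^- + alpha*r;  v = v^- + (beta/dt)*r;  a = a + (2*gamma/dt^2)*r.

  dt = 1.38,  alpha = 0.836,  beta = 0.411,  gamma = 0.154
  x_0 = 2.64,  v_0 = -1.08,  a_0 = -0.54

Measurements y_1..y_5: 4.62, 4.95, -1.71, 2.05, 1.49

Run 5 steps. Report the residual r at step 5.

step 1: x_pred=0.6354  r=3.9846  x^+=3.9665  v^+=-0.6385  a^+=0.1044
step 2: x_pred=3.1849  r=1.7651  x^+=4.6605  v^+=0.0313  a^+=0.3899
step 3: x_pred=5.0750  r=-6.7850  x^+=-0.5973  v^+=-1.4514  a^+=-0.7074
step 4: x_pred=-3.2737  r=5.3237  x^+=1.1769  v^+=-0.8421  a^+=0.1536
step 5: x_pred=0.1611  r=1.3289  x^+=1.2721  v^+=-0.2344  a^+=0.3685

resid = 1.3289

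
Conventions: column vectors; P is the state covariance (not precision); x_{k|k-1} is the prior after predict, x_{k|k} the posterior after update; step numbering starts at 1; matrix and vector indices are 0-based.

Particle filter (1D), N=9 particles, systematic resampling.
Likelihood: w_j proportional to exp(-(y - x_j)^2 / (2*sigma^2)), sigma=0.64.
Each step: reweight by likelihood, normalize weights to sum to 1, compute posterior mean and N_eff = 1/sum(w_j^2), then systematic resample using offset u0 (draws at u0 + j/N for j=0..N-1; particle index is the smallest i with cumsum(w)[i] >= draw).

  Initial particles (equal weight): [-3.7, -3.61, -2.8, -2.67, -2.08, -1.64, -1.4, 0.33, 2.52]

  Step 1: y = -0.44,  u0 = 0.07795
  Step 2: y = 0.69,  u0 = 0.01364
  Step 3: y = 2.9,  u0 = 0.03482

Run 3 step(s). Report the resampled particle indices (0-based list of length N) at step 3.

resampled_idx = [0, 1, 2, 3, 4, 5, 6, 7, 8]

step 1: w=[0.0000, 0.0000, 0.0011, 0.0023, 0.0367, 0.1686, 0.3174, 0.4740, 0.0000]  mean=-0.6496  Neff=2.8154  idx=[5, 5, 6, 6, 6, 7, 7, 7, 7]
step 2: w=[0.0004, 0.0004, 0.0014, 0.0014, 0.0014, 0.2488, 0.2488, 0.2488, 0.2488]  mean=0.3212  Neff=4.0402  idx=[5, 5, 5, 6, 6, 7, 7, 8, 8]
step 3: w=[0.1111, 0.1111, 0.1111, 0.1111, 0.1111, 0.1111, 0.1111, 0.1111, 0.1111]  mean=0.3300  Neff=9.0000  idx=[0, 1, 2, 3, 4, 5, 6, 7, 8]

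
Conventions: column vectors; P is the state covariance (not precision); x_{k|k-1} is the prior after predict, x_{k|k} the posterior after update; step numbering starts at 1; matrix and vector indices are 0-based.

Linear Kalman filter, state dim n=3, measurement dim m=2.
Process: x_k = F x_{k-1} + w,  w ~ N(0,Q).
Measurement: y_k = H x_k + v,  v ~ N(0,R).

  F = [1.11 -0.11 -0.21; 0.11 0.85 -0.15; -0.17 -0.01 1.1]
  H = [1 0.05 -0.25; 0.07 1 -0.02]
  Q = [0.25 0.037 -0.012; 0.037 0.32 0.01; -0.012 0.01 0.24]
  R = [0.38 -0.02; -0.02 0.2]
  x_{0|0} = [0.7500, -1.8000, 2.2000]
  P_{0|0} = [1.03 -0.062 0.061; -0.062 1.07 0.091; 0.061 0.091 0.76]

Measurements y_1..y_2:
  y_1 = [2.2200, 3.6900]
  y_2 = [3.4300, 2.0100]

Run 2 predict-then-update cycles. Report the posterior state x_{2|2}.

x_post = [2.8726, 2.0468, 0.6483]

step 1: x^-=[0.5685, -1.7775, 2.3105]  P^-=[1.5564 0.0026 -0.3154; 0.0026 1.0858 -0.0406; -0.3154 -0.0406 1.1644]  S=[2.1709 0.1737; 0.1737 1.2968]  K=[0.7541 -0.0101; -0.0366 0.8430; -0.2780 -0.0290]  nu=[2.3180, 5.4739]  x^+=[2.2612, 2.7522, 1.5072]  P^+=[0.3243 -0.0370 0.1427; -0.0370 0.1721 0.0096; 0.1427 0.0096 0.9928]
step 2: x^-=[1.8907, 2.3620, 1.2460]  P^-=[0.6384 0.0288 -0.1245; 0.0288 0.4565 -0.1260; -0.1245 -0.1260 1.3970]  S=[1.1751 0.1197; 0.1197 0.6696]  K=[0.5698 0.0116; 0.0006 0.6884; -0.3909 -0.1731]  nu=[1.7327, -0.4594]  x^+=[2.8726, 2.0468, 0.6483]  P^+=[0.2552 -0.0239 0.1509; -0.0239 0.1391 -0.0137; 0.1509 -0.0137 1.1812]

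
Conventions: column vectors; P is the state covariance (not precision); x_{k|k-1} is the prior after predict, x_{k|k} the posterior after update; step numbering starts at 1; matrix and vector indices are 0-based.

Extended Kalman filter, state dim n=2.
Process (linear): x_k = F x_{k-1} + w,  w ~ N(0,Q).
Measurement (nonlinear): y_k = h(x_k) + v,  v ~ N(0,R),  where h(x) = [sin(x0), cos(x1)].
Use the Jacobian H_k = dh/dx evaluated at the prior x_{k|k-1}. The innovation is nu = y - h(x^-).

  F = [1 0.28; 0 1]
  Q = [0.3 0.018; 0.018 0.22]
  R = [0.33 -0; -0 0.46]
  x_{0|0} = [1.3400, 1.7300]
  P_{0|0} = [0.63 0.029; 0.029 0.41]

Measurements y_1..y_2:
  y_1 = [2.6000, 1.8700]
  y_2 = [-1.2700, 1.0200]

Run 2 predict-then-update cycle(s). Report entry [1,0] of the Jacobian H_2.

H_jac[1,0] = 0.0000

step 1: x^-=[1.8244, 1.7300]  P^-=[0.9784 0.1618; 0.1618 0.6300]  H_jac=[-0.2509 0.0000; 0.0000 -0.9874]  S=[0.3916 0.0401; 0.0401 1.0742]  K=[-0.6140 -0.1258; -0.0446 -0.5774]  nu=[1.6320, 2.0285]  x^+=[0.5672, 0.4860]  P^+=[0.8076 0.0586; 0.0586 0.2690]
step 2: x^-=[0.7032, 0.4860]  P^-=[1.1615 0.1519; 0.1519 0.4890]  H_jac=[0.7628 0.0000; 0.0000 -0.4671]  S=[1.0057 -0.0541; -0.0541 0.5667]  K=[0.8786 -0.0413; 0.0940 -0.3941]  nu=[-1.9167, 0.1358]  x^+=[-0.9865, 0.2522]  P^+=[0.3801 0.0407; 0.0407 0.3881]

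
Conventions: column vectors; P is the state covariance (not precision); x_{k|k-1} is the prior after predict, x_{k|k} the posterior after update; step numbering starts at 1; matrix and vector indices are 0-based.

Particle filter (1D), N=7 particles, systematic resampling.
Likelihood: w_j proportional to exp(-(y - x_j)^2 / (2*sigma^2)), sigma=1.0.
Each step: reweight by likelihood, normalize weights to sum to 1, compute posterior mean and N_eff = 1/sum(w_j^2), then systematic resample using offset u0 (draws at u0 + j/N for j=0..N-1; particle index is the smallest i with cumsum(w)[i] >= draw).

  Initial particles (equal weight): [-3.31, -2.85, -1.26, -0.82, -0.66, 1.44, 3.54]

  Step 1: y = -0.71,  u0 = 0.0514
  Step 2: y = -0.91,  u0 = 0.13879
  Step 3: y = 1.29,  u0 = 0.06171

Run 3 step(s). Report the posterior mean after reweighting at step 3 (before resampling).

step 1: w=[0.0110, 0.0328, 0.2785, 0.3220, 0.3235, 0.0321, 0.0000]  mean=-0.9121  Neff=3.4706  idx=[2, 2, 3, 3, 3, 4, 4]
step 2: w=[0.1382, 0.1382, 0.1463, 0.1463, 0.1463, 0.1424, 0.1424]  mean=-0.8960  Neff=6.9961  idx=[1, 2, 3, 3, 4, 5, 6]
step 3: w=[0.0503, 0.1403, 0.1403, 0.1403, 0.1403, 0.1942, 0.1942]  mean=-0.7800  Neff=6.3812  idx=[1, 2, 3, 4, 5, 5, 6]

post_mean = -0.7800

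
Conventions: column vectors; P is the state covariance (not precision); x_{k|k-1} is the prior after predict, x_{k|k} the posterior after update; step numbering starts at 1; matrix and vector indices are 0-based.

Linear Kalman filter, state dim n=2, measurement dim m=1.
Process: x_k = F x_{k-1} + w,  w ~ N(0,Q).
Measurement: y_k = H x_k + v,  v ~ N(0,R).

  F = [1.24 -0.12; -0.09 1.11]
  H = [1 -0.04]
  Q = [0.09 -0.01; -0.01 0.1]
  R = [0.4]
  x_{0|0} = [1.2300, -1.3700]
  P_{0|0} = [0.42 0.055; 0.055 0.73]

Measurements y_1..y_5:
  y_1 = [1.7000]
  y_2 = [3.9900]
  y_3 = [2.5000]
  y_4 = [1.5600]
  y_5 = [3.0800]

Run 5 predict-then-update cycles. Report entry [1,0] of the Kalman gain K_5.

step 1: x^-=[1.6896, -1.6314]  P^-=[0.7299 -0.0778; -0.0778 0.9918]  S=[1.1377]  K=[0.6443; -0.1033]  nu=[-0.0549]  x^+=[1.6543, -1.6257]  P^+=[0.2576 -0.0021; -0.0021 0.9797]
step 2: x^-=[2.2464, -1.9534]  P^-=[0.5009 -0.1722; -0.1722 1.3096]  S=[0.9167]  K=[0.5539; -0.2450]  nu=[1.6655]  x^+=[3.1688, -2.3614]  P^+=[0.2196 -0.0478; -0.0478 1.2546]
step 3: x^-=[4.2127, -2.9064]  P^-=[0.4600 -0.2679; -0.2679 1.6571]  S=[0.8841]  K=[0.5324; -0.3780]  nu=[-1.8290]  x^+=[3.2389, -2.2150]  P^+=[0.2094 -0.0900; -0.0900 1.5308]
step 4: x^-=[4.2820, -2.7501]  P^-=[0.4608 -0.3621; -0.3621 2.0057]  S=[0.8929]  K=[0.5322; -0.4954]  nu=[-2.8321]  x^+=[2.7748, -1.3472]  P^+=[0.2078 -0.1267; -0.1267 1.7866]
step 5: x^-=[3.6024, -1.7452]  P^-=[0.4730 -0.4469; -0.4469 2.3283]  S=[0.9125]  K=[0.5379; -0.5918]  nu=[-0.5922]  x^+=[3.2838, -1.3947]  P^+=[0.2089 -0.1564; -0.1564 2.0087]

K[1,0] = -0.5918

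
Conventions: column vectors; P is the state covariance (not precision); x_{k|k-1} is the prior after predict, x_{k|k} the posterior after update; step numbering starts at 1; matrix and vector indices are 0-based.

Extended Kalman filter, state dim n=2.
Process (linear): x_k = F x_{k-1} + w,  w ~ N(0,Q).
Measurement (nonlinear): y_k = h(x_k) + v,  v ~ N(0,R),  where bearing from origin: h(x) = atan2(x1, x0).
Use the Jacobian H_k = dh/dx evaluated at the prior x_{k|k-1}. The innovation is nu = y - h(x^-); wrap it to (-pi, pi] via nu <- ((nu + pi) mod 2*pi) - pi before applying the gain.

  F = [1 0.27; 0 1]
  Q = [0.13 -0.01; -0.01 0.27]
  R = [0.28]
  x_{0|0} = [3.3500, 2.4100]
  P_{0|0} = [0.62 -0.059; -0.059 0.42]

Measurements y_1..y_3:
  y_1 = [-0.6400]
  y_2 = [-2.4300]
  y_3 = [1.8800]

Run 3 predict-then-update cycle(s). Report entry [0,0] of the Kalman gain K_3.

step 1: x^-=[4.0007, 2.4100]  P^-=[0.7488 0.0444; 0.0444 0.6900]  H_jac=[-0.1105 0.1834]  S=[0.3105]  K=[-0.2402; 0.3917]  nu=[-1.1822]  x^+=[4.2846, 1.9469]  P^+=[0.7308 0.0736; 0.0736 0.6424]
step 2: x^-=[4.8103, 1.9469]  P^-=[0.9474 0.2370; 0.2370 0.9124]  H_jac=[-0.0723 0.1786]  S=[0.3079]  K=[-0.0849; 0.4736]  nu=[-2.8146]  x^+=[5.0493, 0.6140]  P^+=[0.9452 0.2494; 0.2494 0.8433]
step 3: x^-=[5.2151, 0.6140]  P^-=[1.2714 0.4671; 0.4671 1.1133]  H_jac=[-0.0223 0.1891]  S=[0.3165]  K=[0.1897; 0.6324]  nu=[1.7628]  x^+=[5.5495, 1.7288]  P^+=[1.2600 0.4292; 0.4292 0.9867]

K[0,0] = 0.1897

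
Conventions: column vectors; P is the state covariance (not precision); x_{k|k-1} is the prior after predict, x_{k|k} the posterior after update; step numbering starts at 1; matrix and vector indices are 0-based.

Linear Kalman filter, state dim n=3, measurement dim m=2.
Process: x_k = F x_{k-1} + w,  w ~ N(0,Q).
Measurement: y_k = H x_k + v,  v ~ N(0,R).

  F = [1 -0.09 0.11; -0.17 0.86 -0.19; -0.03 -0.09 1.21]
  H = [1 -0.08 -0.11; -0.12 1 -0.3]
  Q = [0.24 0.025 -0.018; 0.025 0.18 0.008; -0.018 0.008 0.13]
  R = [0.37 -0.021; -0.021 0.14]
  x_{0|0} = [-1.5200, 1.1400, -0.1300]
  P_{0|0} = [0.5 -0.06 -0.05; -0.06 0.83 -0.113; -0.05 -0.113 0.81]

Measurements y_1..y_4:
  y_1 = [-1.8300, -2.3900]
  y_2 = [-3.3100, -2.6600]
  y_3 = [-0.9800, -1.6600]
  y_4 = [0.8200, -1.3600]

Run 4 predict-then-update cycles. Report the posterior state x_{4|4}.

step 1: x^-=[-1.6369, 1.2635, -0.2143]  P^-=[0.7586 -0.1959 0.0399; -0.1959 0.8888 -0.3488; 0.0399 -0.3488 1.3510]  S=[1.1670 -0.3177; -0.3177 1.4205]  K=[0.6414 -0.0669; -0.0010 0.7157; -0.2287 -0.5854]  nu=[-0.1156, -3.9142]  x^+=[-1.4491, -1.5377, 2.1035]  P^+=[0.2447 0.0188 0.0409; 0.0188 0.1607 0.1942; 0.0409 0.1942 0.8883]
step 2: x^-=[-1.0794, -1.4758, 2.7271]  P^-=[0.4986 -0.0180 0.1189; -0.0180 0.2717 -0.0103; 0.1189 -0.0103 1.3869]  S=[0.8636 -0.1082; -0.1082 0.5628]  K=[0.5518 -0.0956; 0.0174 0.4955; -0.1395 -0.8098]  nu=[-2.0487, -0.4956]  x^+=[-2.1626, -1.7569, 3.4142]  P^+=[0.2190 0.0298 0.0949; 0.0298 0.1351 0.2086; 0.0949 0.2086 1.0254]
step 3: x^-=[-1.6289, -1.7920, 4.3542]  P^-=[0.4839 -0.0146 0.2001; -0.0146 0.2526 -0.0358; 0.2001 -0.0358 1.5805]  S=[0.8323 -0.1161; -0.1161 0.5811]  K=[0.5395 -0.1205; 0.0274 0.4615; -0.0959 -0.9379]  nu=[0.9845, 1.2428]  x^+=[-1.2474, -1.1915, 3.0942]  P^+=[0.2181 0.0340 0.1201; 0.0340 0.1311 0.2099; 0.1201 0.2099 1.0825]
step 4: x^-=[-0.7998, -1.4005, 3.8886]  P^-=[0.4884 -0.0167 0.2376; -0.0167 0.2516 -0.0523; 0.2376 -0.0523 1.6619]  S=[0.8296 -0.1254; -0.1254 0.6007]  K=[0.5389 -0.1315; 0.0313 0.4548; -0.0771 -0.9807]  nu=[1.9356, 1.1111]  x^+=[0.0971, -0.8346, 2.6497]  P^+=[0.2193 0.0355 0.1296; 0.0355 0.1301 0.2093; 0.1296 0.2093 1.0982]

x_post = [0.0971, -0.8346, 2.6497]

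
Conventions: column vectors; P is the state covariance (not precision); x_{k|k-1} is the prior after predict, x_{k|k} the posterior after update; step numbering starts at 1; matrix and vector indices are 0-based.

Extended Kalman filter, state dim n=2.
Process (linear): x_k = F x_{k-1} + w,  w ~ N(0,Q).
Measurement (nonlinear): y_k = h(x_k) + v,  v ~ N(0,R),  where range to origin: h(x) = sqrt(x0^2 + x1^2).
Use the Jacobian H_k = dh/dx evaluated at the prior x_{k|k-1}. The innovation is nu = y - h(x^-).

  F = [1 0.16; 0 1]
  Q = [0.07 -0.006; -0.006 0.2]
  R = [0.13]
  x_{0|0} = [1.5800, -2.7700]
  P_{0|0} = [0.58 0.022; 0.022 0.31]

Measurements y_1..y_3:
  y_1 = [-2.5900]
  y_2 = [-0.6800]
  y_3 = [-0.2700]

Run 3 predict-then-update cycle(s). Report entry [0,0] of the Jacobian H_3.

H_jac[0,0] = -0.9215

step 1: x^-=[1.1368, -2.7700]  P^-=[0.6650 0.0656; 0.0656 0.5100]  H_jac=[0.3797 -0.9251]  S=[0.6163]  K=[0.3112; -0.7252]  nu=[-5.5842]  x^+=[-0.6010, 1.2796]  P^+=[0.6053 0.2047; 0.2047 0.1859]
step 2: x^-=[-0.3963, 1.2796]  P^-=[0.7455 0.2284; 0.2284 0.3859]  H_jac=[-0.2958 0.9552]  S=[0.4183]  K=[-0.0056; 0.7198]  nu=[-2.0196]  x^+=[-0.3849, -0.1740]  P^+=[0.7455 0.2301; 0.2301 0.1692]
step 3: x^-=[-0.4128, -0.1740]  P^-=[0.8935 0.2512; 0.2512 0.3692]  H_jac=[-0.9215 -0.3884]  S=[1.1242]  K=[-0.8192; -0.3335]  nu=[-0.7179]  x^+=[0.1753, 0.0654]  P^+=[0.1391 -0.0559; -0.0559 0.2442]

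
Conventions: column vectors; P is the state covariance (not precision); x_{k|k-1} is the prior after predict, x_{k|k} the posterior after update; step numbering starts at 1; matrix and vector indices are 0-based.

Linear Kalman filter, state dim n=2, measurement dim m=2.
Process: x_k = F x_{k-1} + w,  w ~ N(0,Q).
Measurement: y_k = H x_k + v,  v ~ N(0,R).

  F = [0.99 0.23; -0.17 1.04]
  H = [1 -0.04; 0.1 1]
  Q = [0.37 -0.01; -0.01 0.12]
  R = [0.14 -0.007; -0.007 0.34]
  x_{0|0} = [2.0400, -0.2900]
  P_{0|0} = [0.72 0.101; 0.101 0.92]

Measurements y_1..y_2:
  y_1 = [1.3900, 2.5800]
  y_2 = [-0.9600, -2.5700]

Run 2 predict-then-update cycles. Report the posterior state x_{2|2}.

x_post = [-0.4701, -0.7454]

step 1: x^-=[1.9529, -0.6484]  P^-=[1.1703 0.1889; 0.1889 1.1002]  S=[1.2970 0.2542; 0.2542 1.4897]  K=[0.8859 0.0542; -0.0367 0.7575]  nu=[-0.5888, 3.0331]  x^+=[1.5957, 1.6708]  P^+=[0.1236 -0.0001; -0.0001 0.2578]
step 2: x^-=[1.9640, 1.4663]  P^-=[0.5048 0.0307; 0.0307 0.4025]  S=[0.6429 0.0580; 0.0580 0.7537]  K=[0.7788 0.0478; -0.0260 0.5401]  nu=[-2.8654, -4.2327]  x^+=[-0.4701, -0.7454]  P^+=[0.1087 -0.0001; -0.0001 0.1838]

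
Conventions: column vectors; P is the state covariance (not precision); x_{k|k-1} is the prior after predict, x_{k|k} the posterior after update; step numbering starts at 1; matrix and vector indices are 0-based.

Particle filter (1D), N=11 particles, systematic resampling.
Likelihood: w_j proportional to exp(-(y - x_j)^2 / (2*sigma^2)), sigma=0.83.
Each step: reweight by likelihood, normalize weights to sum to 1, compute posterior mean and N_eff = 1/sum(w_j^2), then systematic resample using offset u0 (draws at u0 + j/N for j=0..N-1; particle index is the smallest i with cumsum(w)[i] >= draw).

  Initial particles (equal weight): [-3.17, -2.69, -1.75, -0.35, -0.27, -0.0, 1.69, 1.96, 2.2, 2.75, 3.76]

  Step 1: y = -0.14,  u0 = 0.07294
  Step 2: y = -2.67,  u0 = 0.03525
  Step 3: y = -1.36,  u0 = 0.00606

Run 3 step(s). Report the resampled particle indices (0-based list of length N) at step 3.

step 1: w=[0.0004, 0.0027, 0.0468, 0.2976, 0.3035, 0.3029, 0.0270, 0.0125, 0.0058, 0.0007, 0.0000]  mean=-0.1917  Neff=3.6291  idx=[3, 3, 3, 3, 4, 4, 4, 5, 5, 5, 7]
step 2: w=[0.1403, 0.1403, 0.1403, 0.1403, 0.1067, 0.1067, 0.1067, 0.0395, 0.0395, 0.0395, 0.0000]  mean=-0.2829  Neff=8.5018  idx=[0, 0, 1, 2, 2, 3, 4, 5, 5, 6, 8]
step 3: w=[0.0991, 0.0991, 0.0991, 0.0991, 0.0991, 0.0991, 0.0877, 0.0877, 0.0877, 0.0877, 0.0543]  mean=-0.3029  Neff=10.7881  idx=[0, 0, 1, 2, 3, 4, 5, 6, 7, 8, 9]

resampled_idx = [0, 0, 1, 2, 3, 4, 5, 6, 7, 8, 9]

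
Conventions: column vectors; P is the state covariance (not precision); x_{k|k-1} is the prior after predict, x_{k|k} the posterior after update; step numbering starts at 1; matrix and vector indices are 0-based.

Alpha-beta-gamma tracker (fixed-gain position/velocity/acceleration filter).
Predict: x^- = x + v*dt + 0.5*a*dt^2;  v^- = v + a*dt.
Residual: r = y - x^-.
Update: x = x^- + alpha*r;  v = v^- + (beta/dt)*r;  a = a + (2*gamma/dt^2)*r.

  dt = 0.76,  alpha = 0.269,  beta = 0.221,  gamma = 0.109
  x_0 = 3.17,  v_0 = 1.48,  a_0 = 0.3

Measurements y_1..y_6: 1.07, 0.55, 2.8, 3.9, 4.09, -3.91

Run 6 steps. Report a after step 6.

a_post = 0.2038

step 1: x_pred=4.3814  r=-3.3114  x^+=3.4907  v^+=0.7451  a^+=-0.9498
step 2: x_pred=3.7826  r=-3.2326  x^+=2.9130  v^+=-0.9168  a^+=-2.1699
step 3: x_pred=1.5896  r=1.2104  x^+=1.9152  v^+=-2.2139  a^+=-1.7130
step 4: x_pred=-0.2621  r=4.1621  x^+=0.8575  v^+=-2.3056  a^+=-0.1422
step 5: x_pred=-0.9358  r=5.0258  x^+=0.4161  v^+=-0.9522  a^+=1.7547
step 6: x_pred=0.1993  r=-4.1093  x^+=-0.9061  v^+=-0.8135  a^+=0.2038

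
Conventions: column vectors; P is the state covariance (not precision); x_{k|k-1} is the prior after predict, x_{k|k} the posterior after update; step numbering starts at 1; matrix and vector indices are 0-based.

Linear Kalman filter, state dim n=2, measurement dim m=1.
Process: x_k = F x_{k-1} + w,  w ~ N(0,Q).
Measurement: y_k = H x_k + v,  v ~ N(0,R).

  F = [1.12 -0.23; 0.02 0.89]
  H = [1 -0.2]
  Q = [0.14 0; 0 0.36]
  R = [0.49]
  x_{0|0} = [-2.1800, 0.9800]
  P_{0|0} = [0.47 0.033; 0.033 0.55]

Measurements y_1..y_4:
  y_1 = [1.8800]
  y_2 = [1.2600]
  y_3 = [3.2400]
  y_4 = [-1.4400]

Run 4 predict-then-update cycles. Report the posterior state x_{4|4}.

x_post = [0.5178, 0.5743]

step 1: x^-=[-2.6670, 0.8286]  P^-=[0.7417 -0.0693; -0.0693 0.7970]  S=[1.2913]  K=[0.5851; -0.1771]  nu=[4.7127]  x^+=[0.0904, -0.0061]  P^+=[0.2996 0.0645; 0.0645 0.7565]
step 2: x^-=[0.1027, -0.0037]  P^-=[0.5226 -0.0841; -0.0841 0.9616]  S=[1.0847]  K=[0.4973; -0.2549]  nu=[1.1566]  x^+=[0.6779, -0.2984]  P^+=[0.2543 0.0533; 0.0533 0.8912]
step 3: x^-=[0.8278, -0.2521]  P^-=[0.4787 -0.1238; -0.1238 1.0679]  S=[1.0609]  K=[0.4745; -0.3180]  nu=[2.3617]  x^+=[1.9486, -1.0031]  P^+=[0.2398 0.0363; 0.0363 0.9606]
step 4: x^-=[2.4131, -0.8538]  P^-=[0.4729 -0.1552; -0.1552 1.1223]  S=[1.0699]  K=[0.4710; -0.3549]  nu=[-4.0239]  x^+=[0.5178, 0.5743]  P^+=[0.2355 0.0236; 0.0236 0.9875]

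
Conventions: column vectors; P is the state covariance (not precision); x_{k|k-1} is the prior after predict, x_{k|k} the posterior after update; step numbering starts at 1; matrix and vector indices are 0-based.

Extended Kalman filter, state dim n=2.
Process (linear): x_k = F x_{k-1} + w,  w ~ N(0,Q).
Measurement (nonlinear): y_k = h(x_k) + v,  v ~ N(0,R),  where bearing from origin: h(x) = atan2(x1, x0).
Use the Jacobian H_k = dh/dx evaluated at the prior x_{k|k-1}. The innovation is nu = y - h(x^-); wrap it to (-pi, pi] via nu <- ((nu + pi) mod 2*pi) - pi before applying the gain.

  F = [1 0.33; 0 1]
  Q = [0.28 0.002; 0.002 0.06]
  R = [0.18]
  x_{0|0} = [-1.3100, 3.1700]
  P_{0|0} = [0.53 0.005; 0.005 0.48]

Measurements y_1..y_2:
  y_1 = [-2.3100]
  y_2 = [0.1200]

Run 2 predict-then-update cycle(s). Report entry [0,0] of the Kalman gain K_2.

K[0,0] = -1.0491

step 1: x^-=[-0.2639, 3.1700]  P^-=[0.8656 0.1654; 0.1654 0.5400]  H_jac=[-0.3133 -0.0261]  S=[0.2680]  K=[-1.0278; -0.2459]  nu=[2.3193]  x^+=[-2.6478, 2.5997]  P^+=[0.5824 0.0977; 0.0977 0.5238]
step 2: x^-=[-1.7899, 2.5997]  P^-=[0.9839 0.2725; 0.2725 0.5838]  H_jac=[-0.2610 -0.1797]  S=[0.2914]  K=[-1.0491; -0.6040]  nu=[-2.0538]  x^+=[0.3648, 3.8402]  P^+=[0.6632 0.0879; 0.0879 0.4775]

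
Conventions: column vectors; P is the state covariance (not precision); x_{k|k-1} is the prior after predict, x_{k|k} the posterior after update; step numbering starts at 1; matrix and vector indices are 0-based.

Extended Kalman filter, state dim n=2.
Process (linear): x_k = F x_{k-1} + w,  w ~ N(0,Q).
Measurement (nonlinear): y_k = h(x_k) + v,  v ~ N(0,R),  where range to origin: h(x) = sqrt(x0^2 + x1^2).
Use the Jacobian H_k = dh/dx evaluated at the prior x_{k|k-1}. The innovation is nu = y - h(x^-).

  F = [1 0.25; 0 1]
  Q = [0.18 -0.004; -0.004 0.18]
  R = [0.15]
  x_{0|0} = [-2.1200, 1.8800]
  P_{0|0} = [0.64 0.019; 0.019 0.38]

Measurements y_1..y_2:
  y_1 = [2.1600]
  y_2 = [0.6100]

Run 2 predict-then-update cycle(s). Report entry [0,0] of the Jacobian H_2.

H_jac[0,0] = -0.5017

step 1: x^-=[-1.6500, 1.8800]  P^-=[0.8533 0.1100; 0.1100 0.5600]  H_jac=[-0.6596 0.7516]  S=[0.7285]  K=[-0.6591; 0.4781]  nu=[-0.3414]  x^+=[-1.4250, 1.7168]  P^+=[0.5368 0.3396; 0.3396 0.3935]
step 2: x^-=[-0.9958, 1.7168]  P^-=[0.9112 0.4339; 0.4339 0.5735]  H_jac=[-0.5017 0.8650]  S=[0.4318]  K=[-0.1895; 0.6446]  nu=[-1.3747]  x^+=[-0.7354, 0.8307]  P^+=[0.8957 0.4867; 0.4867 0.3941]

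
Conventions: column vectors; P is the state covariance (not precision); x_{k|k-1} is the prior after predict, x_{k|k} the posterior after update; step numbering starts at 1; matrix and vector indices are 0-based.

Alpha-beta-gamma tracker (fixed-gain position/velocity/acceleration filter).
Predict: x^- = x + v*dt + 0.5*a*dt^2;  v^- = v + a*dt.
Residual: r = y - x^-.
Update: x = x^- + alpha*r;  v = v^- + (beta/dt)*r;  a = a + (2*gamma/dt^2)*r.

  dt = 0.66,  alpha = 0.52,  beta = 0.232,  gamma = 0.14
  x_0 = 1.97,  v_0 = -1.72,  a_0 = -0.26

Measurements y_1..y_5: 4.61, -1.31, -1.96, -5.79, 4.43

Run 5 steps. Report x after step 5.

x_post = -1.4242

step 1: x_pred=0.7782  r=3.8318  x^+=2.7707  v^+=-0.5447  a^+=2.2031
step 2: x_pred=2.8911  r=-4.2011  x^+=0.7065  v^+=-0.5674  a^+=-0.4974
step 3: x_pred=0.2237  r=-2.1837  x^+=-0.9118  v^+=-1.6632  a^+=-1.9010
step 4: x_pred=-2.4236  r=-3.3664  x^+=-4.1741  v^+=-4.1013  a^+=-4.0649
step 5: x_pred=-7.7663  r=12.1963  x^+=-1.4242  v^+=-2.4969  a^+=3.7747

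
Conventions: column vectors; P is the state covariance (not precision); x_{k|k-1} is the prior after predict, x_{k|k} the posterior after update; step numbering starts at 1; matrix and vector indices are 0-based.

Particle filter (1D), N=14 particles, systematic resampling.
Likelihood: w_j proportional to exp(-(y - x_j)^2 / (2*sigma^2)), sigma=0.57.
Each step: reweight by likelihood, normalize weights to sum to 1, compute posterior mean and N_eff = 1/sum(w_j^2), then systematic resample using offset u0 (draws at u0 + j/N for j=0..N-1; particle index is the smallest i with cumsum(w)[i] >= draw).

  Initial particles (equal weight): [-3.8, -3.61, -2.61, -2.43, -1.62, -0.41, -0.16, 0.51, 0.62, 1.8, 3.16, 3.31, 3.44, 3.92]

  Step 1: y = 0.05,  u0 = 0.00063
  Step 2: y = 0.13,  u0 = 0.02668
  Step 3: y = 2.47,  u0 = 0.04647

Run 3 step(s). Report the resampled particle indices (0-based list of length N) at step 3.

resampled_idx = [8, 8, 9, 10, 10, 11, 11, 12, 12, 12, 13, 13, 13, 13]

step 1: w=[0.0000, 0.0000, 0.0000, 0.0000, 0.0045, 0.2401, 0.3107, 0.2401, 0.2017, 0.0030, 0.0000, 0.0000, 0.0000, 0.0000]  mean=0.0973  Neff=3.9610  idx=[4, 5, 5, 5, 6, 6, 6, 6, 7, 7, 7, 7, 8, 8]
step 2: w=[0.0009, 0.0637, 0.0637, 0.0637, 0.0877, 0.0877, 0.0877, 0.0877, 0.0799, 0.0799, 0.0799, 0.0799, 0.0689, 0.0689]  mean=0.1126  Neff=12.8313  idx=[1, 2, 3, 4, 5, 6, 7, 7, 8, 9, 10, 11, 12, 13]
step 3: w=[0.0001, 0.0001, 0.0001, 0.0011, 0.0011, 0.0011, 0.0011, 0.0011, 0.1272, 0.1272, 0.1272, 0.1272, 0.2425, 0.2425]  mean=0.5592  Neff=5.4826  idx=[8, 8, 9, 10, 10, 11, 11, 12, 12, 12, 13, 13, 13, 13]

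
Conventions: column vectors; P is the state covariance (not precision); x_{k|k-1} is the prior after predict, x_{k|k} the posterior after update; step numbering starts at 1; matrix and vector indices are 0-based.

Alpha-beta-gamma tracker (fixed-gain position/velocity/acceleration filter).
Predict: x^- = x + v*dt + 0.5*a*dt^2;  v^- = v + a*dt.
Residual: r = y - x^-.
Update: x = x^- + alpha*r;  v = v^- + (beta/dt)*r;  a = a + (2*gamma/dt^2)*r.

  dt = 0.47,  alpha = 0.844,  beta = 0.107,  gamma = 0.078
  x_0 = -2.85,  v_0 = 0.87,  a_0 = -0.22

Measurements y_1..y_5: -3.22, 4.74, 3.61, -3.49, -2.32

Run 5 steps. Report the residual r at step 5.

resid = -1.5799

step 1: x_pred=-2.4654  r=-0.7546  x^+=-3.1023  v^+=0.5948  a^+=-0.7529
step 2: x_pred=-2.9059  r=7.6459  x^+=3.5472  v^+=1.9816  a^+=4.6466
step 3: x_pred=4.9918  r=-1.3818  x^+=3.8256  v^+=3.8509  a^+=3.6708
step 4: x_pred=6.0409  r=-9.5309  x^+=-2.0032  v^+=3.4064  a^+=-3.0600
step 5: x_pred=-0.7401  r=-1.5799  x^+=-2.0735  v^+=1.6085  a^+=-4.1757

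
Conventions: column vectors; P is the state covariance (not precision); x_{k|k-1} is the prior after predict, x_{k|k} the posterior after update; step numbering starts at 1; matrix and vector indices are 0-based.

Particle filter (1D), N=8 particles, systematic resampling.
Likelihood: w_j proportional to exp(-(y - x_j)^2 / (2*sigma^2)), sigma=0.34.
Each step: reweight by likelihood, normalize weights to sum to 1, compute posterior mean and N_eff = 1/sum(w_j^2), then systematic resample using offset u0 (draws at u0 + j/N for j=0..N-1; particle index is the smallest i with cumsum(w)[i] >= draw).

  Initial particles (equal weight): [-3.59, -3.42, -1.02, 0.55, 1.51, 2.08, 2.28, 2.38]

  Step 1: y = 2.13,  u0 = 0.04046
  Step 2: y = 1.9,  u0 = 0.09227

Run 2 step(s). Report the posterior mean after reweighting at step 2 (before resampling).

step 1: w=[0.0000, 0.0000, 0.0000, 0.0000, 0.0666, 0.3472, 0.3184, 0.2678]  mean=2.1861  Neff=3.3547  idx=[4, 5, 5, 6, 6, 6, 7, 7]
step 2: w=[0.1126, 0.1889, 0.1889, 0.1164, 0.1164, 0.1164, 0.0802, 0.0802]  mean=2.1338  Neff=7.2697  idx=[0, 1, 2, 2, 3, 4, 6, 7]

post_mean = 2.1338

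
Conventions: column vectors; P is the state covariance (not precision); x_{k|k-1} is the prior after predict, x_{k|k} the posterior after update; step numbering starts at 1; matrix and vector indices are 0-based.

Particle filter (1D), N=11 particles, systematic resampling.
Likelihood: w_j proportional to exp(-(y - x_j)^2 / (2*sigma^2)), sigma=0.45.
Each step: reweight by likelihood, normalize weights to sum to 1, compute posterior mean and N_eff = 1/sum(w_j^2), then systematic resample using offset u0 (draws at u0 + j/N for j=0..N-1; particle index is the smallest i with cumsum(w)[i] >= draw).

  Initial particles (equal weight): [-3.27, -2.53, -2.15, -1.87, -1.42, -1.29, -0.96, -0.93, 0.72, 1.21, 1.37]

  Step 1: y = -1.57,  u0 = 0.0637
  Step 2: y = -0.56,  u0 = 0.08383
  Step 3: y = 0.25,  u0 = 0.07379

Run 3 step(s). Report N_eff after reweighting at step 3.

N_eff = 6.7782

step 1: w=[0.0002, 0.0265, 0.1125, 0.2068, 0.2443, 0.2128, 0.1030, 0.0939, 0.0000, 0.0000, 0.0000]  mean=-1.5039  Neff=5.5406  idx=[2, 3, 3, 3, 4, 4, 5, 5, 5, 6, 7]
step 2: w=[0.0008, 0.0056, 0.0056, 0.0056, 0.0629, 0.0629, 0.1048, 0.1048, 0.1048, 0.2632, 0.2787]  mean=-1.1296  Neff=5.3203  idx=[5, 6, 7, 8, 8, 9, 9, 9, 10, 10, 10]
step 3: w=[0.0054, 0.0151, 0.0151, 0.0151, 0.0151, 0.1420, 0.1420, 0.1420, 0.1694, 0.1694, 0.1694]  mean=-0.9672  Neff=6.7782  idx=[5, 5, 6, 6, 7, 8, 8, 9, 9, 10, 10]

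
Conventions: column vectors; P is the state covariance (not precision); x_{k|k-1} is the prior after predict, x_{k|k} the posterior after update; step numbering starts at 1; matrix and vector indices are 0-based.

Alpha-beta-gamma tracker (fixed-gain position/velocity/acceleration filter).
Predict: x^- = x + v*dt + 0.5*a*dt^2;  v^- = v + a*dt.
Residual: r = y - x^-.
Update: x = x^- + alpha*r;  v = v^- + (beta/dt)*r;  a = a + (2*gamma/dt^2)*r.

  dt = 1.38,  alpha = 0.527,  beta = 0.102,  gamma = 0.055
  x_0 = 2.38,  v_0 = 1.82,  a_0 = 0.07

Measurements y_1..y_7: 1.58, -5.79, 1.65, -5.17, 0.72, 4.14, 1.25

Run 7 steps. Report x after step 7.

step 1: x_pred=4.9583  r=-3.3783  x^+=3.1779  v^+=1.6669  a^+=-0.1251
step 2: x_pred=5.3591  r=-11.1491  x^+=-0.5165  v^+=0.6702  a^+=-0.7691
step 3: x_pred=-0.3240  r=1.9740  x^+=0.7163  v^+=-0.2453  a^+=-0.6551
step 4: x_pred=-0.2460  r=-4.9240  x^+=-2.8410  v^+=-1.5133  a^+=-0.9395
step 5: x_pred=-5.8239  r=6.5439  x^+=-2.3753  v^+=-2.3261  a^+=-0.5615
step 6: x_pred=-6.1200  r=10.2600  x^+=-0.7130  v^+=-2.3427  a^+=0.0311
step 7: x_pred=-3.9163  r=5.1663  x^+=-1.1936  v^+=-1.9179  a^+=0.3295

x_post = -1.1936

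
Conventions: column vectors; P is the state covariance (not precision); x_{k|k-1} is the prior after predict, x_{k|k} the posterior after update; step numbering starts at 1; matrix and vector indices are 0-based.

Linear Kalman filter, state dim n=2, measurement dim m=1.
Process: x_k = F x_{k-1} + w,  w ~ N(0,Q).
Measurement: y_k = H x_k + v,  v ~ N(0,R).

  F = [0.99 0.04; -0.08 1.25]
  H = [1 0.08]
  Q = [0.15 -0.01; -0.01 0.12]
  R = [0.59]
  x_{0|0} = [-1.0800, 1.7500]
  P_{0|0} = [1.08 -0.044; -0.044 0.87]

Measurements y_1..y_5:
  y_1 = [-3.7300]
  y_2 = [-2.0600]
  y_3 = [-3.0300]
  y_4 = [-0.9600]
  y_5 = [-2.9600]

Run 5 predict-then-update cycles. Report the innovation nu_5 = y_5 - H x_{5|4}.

step 1: x^-=[-0.9992, 2.2739]  P^-=[1.2064 -0.1063; -0.1063 1.4951]  S=[1.7890]  K=[0.6696; 0.0074]  nu=[-2.9127]  x^+=[-2.9496, 2.2523]  P^+=[0.4043 -0.1152; -0.1152 1.4950]
step 2: x^-=[-2.8300, 3.0514]  P^-=[0.5395 -0.1095; -0.1095 2.4816]  S=[1.1279]  K=[0.4706; 0.0789]  nu=[0.5259]  x^+=[-2.5825, 3.0929]  P^+=[0.2898 -0.1514; -0.1514 2.4745]
step 3: x^-=[-2.4330, 4.0727]  P^-=[0.4260 -0.0961; -0.0961 4.0186]  S=[1.0263]  K=[0.4075; 0.2196]  nu=[-0.9228]  x^+=[-2.8091, 3.8700]  P^+=[0.2555 -0.1879; -0.1879 3.9691]
step 4: x^-=[-2.6262, 5.0622]  P^-=[0.3919 -0.0638; -0.0638 6.3609]  S=[1.0124]  K=[0.3820; 0.4397]  nu=[1.2612]  x^+=[-2.1444, 5.6167]  P^+=[0.2441 -0.2338; -0.2338 6.1652]
step 5: x^-=[-1.8982, 7.1925]  P^-=[0.3806 -0.0097; -0.0097 9.8014]  S=[1.0318]  K=[0.3681; 0.7506]  nu=[-1.6372]  x^+=[-2.5009, 5.9636]  P^+=[0.2408 -0.2948; -0.2948 9.2201]

innov = [-1.6372]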